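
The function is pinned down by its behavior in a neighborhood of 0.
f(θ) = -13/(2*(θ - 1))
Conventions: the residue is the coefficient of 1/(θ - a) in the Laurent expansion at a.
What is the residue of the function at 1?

At the order-1 pole 1 set g(θ) = (θ - (1))*f(θ) = -13/2.
Simple pole: residue = g(a) at a = 1, which is -13/2.

The residue is -13/2.


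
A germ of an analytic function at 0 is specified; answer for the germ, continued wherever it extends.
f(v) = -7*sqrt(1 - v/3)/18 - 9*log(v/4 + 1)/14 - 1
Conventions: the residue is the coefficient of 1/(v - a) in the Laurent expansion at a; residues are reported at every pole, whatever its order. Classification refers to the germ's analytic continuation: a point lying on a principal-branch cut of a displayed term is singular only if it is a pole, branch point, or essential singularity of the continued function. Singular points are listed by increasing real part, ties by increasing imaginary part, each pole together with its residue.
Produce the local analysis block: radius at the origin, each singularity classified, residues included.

Branch term (-9/14)*log(1 - v/(-4)): its argument vanishes at v = -4, a logarithmic branch point, modulus 4.
Branch term (-7/18)*sqrt(1 - v/(3)): its argument vanishes at v = 3, a square-root branch point, modulus 3.
The radius of convergence is the smallest modulus among the singular points: 3.
List the singular points by increasing real part (a conjugate pair: the negative imaginary part first).

Radius of convergence at 0: 3.
At -4: a logarithmic branch point.
At 3: an algebraic (square-root) branch point.


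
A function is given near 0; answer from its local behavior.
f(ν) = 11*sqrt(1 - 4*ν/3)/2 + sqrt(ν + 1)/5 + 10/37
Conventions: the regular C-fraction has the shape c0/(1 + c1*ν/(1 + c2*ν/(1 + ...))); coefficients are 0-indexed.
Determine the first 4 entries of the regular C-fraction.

Taylor coefficients (expand at 0): a_0 = 2209/370, a_1 = -107/30, a_2 = -449/360, a_3 = -1733/2160.
c0 = a_0 = 2209/370. Peel one level at a time: if S = 1 + c*ν/S' with S'(0) = 1, then c is the ν-coefficient of S and S' = c*ν/(S - 1).
S_1 = c0/f = 1 + (3959/6627)*ν + (11043649/19518724)*ν^2 + ...; c1 = 3959/6627.
S_2 = c1*ν/(S_1 - 1) = 1 + (-895431/945452)*ν + (-169261/1648656)*ν^2 + ...; c2 = -895431/945452.
S_3 = c2*ν/(S_2 - 1) = 1 + (-373897549/3449200212)*ν + ...; c3 = -373897549/3449200212.

The regular C-fraction coefficients are [2209/370, 3959/6627, -895431/945452, -373897549/3449200212].


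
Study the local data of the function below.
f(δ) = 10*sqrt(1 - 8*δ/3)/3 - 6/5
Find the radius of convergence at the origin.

Branch term (10/3)*sqrt(1 - δ/(3/8)): its argument vanishes at δ = 3/8, a square-root branch point, modulus 3/8.
The radius of convergence is the smallest modulus among the singular points: 3/8.

The radius of convergence is 3/8.


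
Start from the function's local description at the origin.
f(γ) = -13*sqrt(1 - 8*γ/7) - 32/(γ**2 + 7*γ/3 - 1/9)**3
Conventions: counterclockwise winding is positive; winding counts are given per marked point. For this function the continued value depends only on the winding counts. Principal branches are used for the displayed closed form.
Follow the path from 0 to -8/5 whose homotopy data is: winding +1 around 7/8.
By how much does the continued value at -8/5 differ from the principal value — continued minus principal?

Continued minus principal equals (78/35)*sqrt(385).

The rational part is single-valued and drops out of the difference; each branch term changes only by its own monodromy.
(-13)*sqrt(1 - γ/(7/8)): winding +1 is odd, the square root flips sign, contributing -2*(-13)*sqrt(1 - (-8/5)/(7/8)) = -2*(-13)*sqrt(99/35) = (78/35)*sqrt(385).
Summing the contributions at γ = -8/5 gives (78/35)*sqrt(385).


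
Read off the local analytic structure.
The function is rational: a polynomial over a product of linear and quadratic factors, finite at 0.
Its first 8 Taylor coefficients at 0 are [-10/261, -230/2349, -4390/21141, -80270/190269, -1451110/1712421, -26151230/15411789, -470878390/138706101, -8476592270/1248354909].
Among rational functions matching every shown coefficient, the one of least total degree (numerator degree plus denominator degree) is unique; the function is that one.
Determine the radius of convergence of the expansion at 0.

No rational of total degree below 2 reproduces all 8 coefficients; solving the [0/2] Pade equations on them gives f(ρ) = -1/(29*(ρ - 9/5)*(ρ - 1/2)), whose expansion matches every shown term.
Denominator factor (ρ - 1/2): pole of order 1 at 1/2, modulus 1/2.
Denominator factor (ρ - 9/5): pole of order 1 at 9/5, modulus 9/5.
The radius of convergence is the smallest modulus among the singular points: 1/2.

The radius of convergence is 1/2.


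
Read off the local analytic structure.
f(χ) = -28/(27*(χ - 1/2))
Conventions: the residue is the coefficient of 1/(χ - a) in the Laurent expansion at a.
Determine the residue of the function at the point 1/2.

At the order-1 pole 1/2 set g(χ) = (χ - (1/2))*f(χ) = -28/27.
Simple pole: residue = g(a) at a = 1/2, which is -28/27.

The residue is -28/27.


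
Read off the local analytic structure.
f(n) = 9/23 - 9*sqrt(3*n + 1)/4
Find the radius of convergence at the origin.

Branch term (-9/4)*sqrt(1 - n/(-1/3)): its argument vanishes at n = -1/3, a square-root branch point, modulus 1/3.
The radius of convergence is the smallest modulus among the singular points: 1/3.

The radius of convergence is 1/3.


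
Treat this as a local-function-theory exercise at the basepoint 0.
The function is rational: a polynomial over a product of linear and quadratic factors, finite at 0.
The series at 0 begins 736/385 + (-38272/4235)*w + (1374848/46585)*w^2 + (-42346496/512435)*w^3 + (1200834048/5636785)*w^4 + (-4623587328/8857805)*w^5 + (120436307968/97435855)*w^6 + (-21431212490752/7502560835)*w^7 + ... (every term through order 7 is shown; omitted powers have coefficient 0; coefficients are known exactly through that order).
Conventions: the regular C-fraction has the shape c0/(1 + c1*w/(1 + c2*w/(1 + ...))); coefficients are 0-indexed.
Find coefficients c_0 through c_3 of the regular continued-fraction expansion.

The regular C-fraction coefficients are [736/385, 52/11, -19/13, 257/247].

Taylor coefficients (read off): a_0 = 736/385, a_1 = -38272/4235, a_2 = 1374848/46585, a_3 = -42346496/512435.
c0 = a_0 = 736/385. Peel one level at a time: if S = 1 + c*w/S' with S'(0) = 1, then c is the w-coefficient of S and S' = c*w/(S - 1).
S_1 = c0/f = 1 + (52/11)*w + (76/11)*w^2 + ...; c1 = 52/11.
S_2 = c1*w/(S_1 - 1) = 1 + (-19/13)*w + (257/169)*w^2 + ...; c2 = -19/13.
S_3 = c2*w/(S_2 - 1) = 1 + (257/247)*w + ...; c3 = 257/247.


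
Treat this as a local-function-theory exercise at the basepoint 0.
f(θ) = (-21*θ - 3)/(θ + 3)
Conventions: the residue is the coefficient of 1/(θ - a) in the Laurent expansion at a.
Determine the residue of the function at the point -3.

At the order-1 pole -3 set g(θ) = (θ - (-3))*f(θ) = -21*θ - 3.
Simple pole: residue = g(a) at a = -3, which is 60.

The residue is 60.


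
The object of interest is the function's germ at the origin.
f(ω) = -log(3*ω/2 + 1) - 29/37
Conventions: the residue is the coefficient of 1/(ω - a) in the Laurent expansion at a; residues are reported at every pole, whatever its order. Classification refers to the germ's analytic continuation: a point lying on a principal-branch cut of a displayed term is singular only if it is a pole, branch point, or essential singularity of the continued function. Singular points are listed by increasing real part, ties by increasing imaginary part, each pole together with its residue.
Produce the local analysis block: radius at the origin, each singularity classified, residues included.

Radius of convergence at 0: 2/3.
At -2/3: a logarithmic branch point.

Branch term (-1)*log(1 - ω/(-2/3)): its argument vanishes at ω = -2/3, a logarithmic branch point, modulus 2/3.
The radius of convergence is the smallest modulus among the singular points: 2/3.


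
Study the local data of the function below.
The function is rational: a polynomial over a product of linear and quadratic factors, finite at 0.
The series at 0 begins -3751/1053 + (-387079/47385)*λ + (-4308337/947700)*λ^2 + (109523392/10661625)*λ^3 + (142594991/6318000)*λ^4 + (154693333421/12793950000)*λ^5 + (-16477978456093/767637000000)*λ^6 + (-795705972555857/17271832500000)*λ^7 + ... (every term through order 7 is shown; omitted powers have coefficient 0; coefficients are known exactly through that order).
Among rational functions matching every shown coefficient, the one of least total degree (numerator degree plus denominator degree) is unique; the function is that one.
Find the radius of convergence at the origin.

The radius of convergence is (3/11)*sqrt(11).

No rational of total degree below 6 reproduces all 8 coefficients; solving the [2/4] Pade equations on them gives f(λ) = (3*λ**2/11 - 2*λ/9 - 31/13)/(λ**2 - 9*λ/10 + 9/11)**2, whose expansion matches every shown term.
Denominator factor (λ**2 - 9*λ/10 + 9/11)^2: discriminant -2709/1100, complex-conjugate roots (9/20) + ((3/220)*sqrt(3311))*i and (9/20) - ((3/220)*sqrt(3311))*i; poles of order 2, moduli (3/11)*sqrt(11) and (3/11)*sqrt(11).
The radius of convergence is the smallest modulus among the singular points: (3/11)*sqrt(11).


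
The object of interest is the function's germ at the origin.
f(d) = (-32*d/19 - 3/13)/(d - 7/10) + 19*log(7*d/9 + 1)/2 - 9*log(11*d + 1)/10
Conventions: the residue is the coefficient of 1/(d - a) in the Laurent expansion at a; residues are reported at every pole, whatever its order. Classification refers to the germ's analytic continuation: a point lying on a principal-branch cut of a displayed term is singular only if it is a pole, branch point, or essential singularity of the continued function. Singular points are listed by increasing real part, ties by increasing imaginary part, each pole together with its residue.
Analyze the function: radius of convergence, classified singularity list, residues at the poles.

Denominator factor (d - 7/10): pole of order 1 at 7/10, modulus 7/10.
Branch term (-9/10)*log(1 - d/(-1/11)): its argument vanishes at d = -1/11, a logarithmic branch point, modulus 1/11.
Branch term (19/2)*log(1 - d/(-9/7)): its argument vanishes at d = -9/7, a logarithmic branch point, modulus 9/7.
The radius of convergence is the smallest modulus among the singular points: 1/11.
The branch terms are analytic at 7/10 and contribute nothing to the residue; only the rational part matters.
At the order-1 pole 7/10 set g(d) = (d - (7/10))*(rational part) = -32*d/19 - 3/13.
Simple pole: residue = g(a) at a = 7/10, which is -1741/1235.
List the singular points by increasing real part (a conjugate pair: the negative imaginary part first).

Radius of convergence at 0: 1/11.
At -9/7: a logarithmic branch point.
At -1/11: a logarithmic branch point.
At 7/10: a pole of order 1; residue -1741/1235.


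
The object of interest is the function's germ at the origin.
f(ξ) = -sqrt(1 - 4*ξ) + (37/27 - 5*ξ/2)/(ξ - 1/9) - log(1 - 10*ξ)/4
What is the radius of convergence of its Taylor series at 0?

The radius of convergence is 1/10.

Denominator factor (ξ - 1/9): pole of order 1 at 1/9, modulus 1/9.
Branch term (-1)*sqrt(1 - ξ/(1/4)): its argument vanishes at ξ = 1/4, a square-root branch point, modulus 1/4.
Branch term (-1/4)*log(1 - ξ/(1/10)): its argument vanishes at ξ = 1/10, a logarithmic branch point, modulus 1/10.
The radius of convergence is the smallest modulus among the singular points: 1/10.


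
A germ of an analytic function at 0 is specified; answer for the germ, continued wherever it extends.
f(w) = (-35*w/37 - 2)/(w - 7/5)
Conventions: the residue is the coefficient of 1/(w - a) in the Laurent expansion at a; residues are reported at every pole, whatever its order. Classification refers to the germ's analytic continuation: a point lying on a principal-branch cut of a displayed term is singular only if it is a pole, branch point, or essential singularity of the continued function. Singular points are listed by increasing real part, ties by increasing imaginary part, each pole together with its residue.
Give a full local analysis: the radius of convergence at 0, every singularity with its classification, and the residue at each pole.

Radius of convergence at 0: 7/5.
At 7/5: a pole of order 1; residue -123/37.

Denominator factor (w - 7/5): pole of order 1 at 7/5, modulus 7/5.
The radius of convergence is the smallest modulus among the singular points: 7/5.
At the order-1 pole 7/5 set g(w) = (w - (7/5))*f(w) = -35*w/37 - 2.
Simple pole: residue = g(a) at a = 7/5, which is -123/37.


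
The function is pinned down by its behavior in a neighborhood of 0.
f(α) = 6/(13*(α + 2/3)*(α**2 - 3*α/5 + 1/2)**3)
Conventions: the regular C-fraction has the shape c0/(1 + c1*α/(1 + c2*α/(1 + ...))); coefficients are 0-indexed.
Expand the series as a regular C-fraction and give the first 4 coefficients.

The regular C-fraction coefficients are [72/13, -21/10, 82/35, -3173/1435].

Taylor coefficients (expand at 0): a_0 = 72/13, a_1 = 756/65, a_2 = -918/325, a_3 = -19359/325.
c0 = a_0 = 72/13. Peel one level at a time: if S = 1 + c*α/S' with S'(0) = 1, then c is the α-coefficient of S and S' = c*α/(S - 1).
S_1 = c0/f = 1 + (-21/10)*α + (123/25)*α^2 + ...; c1 = -21/10.
S_2 = c1*α/(S_1 - 1) = 1 + (82/35)*α + (6346/1225)*α^2 + ...; c2 = 82/35.
S_3 = c2*α/(S_2 - 1) = 1 + (-3173/1435)*α + ...; c3 = -3173/1435.


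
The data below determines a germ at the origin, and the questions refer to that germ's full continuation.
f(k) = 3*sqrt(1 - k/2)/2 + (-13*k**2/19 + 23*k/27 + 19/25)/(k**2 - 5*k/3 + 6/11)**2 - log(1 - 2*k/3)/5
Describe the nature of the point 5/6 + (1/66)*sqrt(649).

The denominator factor k**2 - 5*k/3 + 6/11 vanishes at 5/6 + (1/66)*sqrt(649) and appears to the power 2; the numerator there equals 377851/423225 - (74/16929)*sqrt(649), nonzero, and no other factor vanishes.
The branch terms are analytic at this point.
Hence a pole whose order is the multiplicity, 2.

The point is a pole of order 2.


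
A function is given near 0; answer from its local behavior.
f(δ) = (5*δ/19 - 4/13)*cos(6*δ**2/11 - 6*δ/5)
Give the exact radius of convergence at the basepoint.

The factor cos(6*δ**2/11 - 6*δ/5) is entire and contributes no finite singular point.
The polynomial part has no poles.
No finite singular points: the Taylor series at 0 converges everywhere.

The radius of convergence is infinite.


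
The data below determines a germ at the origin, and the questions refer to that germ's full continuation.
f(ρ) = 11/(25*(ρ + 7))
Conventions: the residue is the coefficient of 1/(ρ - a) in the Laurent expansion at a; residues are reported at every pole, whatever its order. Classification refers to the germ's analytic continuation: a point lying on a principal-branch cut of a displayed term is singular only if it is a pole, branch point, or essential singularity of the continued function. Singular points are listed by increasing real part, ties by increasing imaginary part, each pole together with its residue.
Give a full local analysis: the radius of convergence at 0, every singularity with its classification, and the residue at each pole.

Radius of convergence at 0: 7.
At -7: a pole of order 1; residue 11/25.

Denominator factor (ρ + 7): pole of order 1 at -7, modulus 7.
The radius of convergence is the smallest modulus among the singular points: 7.
At the order-1 pole -7 set g(ρ) = (ρ - (-7))*f(ρ) = 11/25.
Simple pole: residue = g(a) at a = -7, which is 11/25.


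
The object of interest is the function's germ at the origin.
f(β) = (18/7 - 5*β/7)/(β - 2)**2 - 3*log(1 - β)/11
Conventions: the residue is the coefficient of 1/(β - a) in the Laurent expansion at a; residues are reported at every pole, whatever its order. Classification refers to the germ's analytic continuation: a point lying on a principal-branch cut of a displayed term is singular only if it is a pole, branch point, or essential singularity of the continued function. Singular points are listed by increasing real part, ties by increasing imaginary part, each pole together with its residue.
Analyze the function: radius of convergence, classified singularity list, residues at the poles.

Denominator factor (β - 2)^2: pole of order 2 at 2, modulus 2.
Branch term (-3/11)*log(1 - β/(1)): its argument vanishes at β = 1, a logarithmic branch point, modulus 1.
The radius of convergence is the smallest modulus among the singular points: 1.
The branch term is analytic at 2 and contributes nothing to the residue; only the rational part matters.
At the order-2 pole 2 set g(β) = (β - (2))^2*(rational part) = 18/7 - 5*β/7.
Order-2 pole: residue = g'(a); g'(2) = -5/7, so the residue is -5/7.
List the singular points by increasing real part (a conjugate pair: the negative imaginary part first).

Radius of convergence at 0: 1.
At 1: a logarithmic branch point.
At 2: a pole of order 2; residue -5/7.


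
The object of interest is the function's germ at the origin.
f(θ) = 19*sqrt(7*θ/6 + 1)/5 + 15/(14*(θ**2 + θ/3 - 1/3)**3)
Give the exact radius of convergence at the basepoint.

Denominator factor (θ**2 + θ/3 - 1/3)^3: discriminant 13/9, real irrational roots -1/6 + (1/6)*sqrt(13) and -1/6 - (1/6)*sqrt(13); poles of order 3, moduli -1/6 + (1/6)*sqrt(13) and 1/6 + (1/6)*sqrt(13).
Branch term (19/5)*sqrt(1 - θ/(-6/7)): its argument vanishes at θ = -6/7, a square-root branch point, modulus 6/7.
The radius of convergence is the smallest modulus among the singular points: -1/6 + (1/6)*sqrt(13).

The radius of convergence is -1/6 + (1/6)*sqrt(13).


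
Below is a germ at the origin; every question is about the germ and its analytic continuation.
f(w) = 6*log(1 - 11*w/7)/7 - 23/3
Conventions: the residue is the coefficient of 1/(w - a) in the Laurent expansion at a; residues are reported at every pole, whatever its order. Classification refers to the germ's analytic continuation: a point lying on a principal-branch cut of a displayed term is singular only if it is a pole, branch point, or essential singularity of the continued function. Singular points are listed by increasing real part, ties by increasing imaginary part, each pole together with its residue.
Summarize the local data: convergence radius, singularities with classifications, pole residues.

Branch term (6/7)*log(1 - w/(7/11)): its argument vanishes at w = 7/11, a logarithmic branch point, modulus 7/11.
The radius of convergence is the smallest modulus among the singular points: 7/11.

Radius of convergence at 0: 7/11.
At 7/11: a logarithmic branch point.


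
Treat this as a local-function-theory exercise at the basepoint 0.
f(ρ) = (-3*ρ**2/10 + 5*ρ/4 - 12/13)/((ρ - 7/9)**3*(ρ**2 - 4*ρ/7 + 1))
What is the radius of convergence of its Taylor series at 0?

Denominator factor (ρ**2 - 4*ρ/7 + 1): discriminant -180/49, complex-conjugate roots (2/7) + ((3/7)*sqrt(5))*i and (2/7) - ((3/7)*sqrt(5))*i; poles of order 1, moduli 1 and 1.
Denominator factor (ρ - 7/9)^3: pole of order 3 at 7/9, modulus 7/9.
The radius of convergence is the smallest modulus among the singular points: 7/9.

The radius of convergence is 7/9.


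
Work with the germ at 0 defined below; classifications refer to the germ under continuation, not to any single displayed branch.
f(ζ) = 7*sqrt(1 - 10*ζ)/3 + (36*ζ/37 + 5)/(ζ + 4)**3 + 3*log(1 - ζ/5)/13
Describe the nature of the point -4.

The denominator factor ζ + 4 vanishes at -4 and appears to the power 3; the numerator there equals 41/37, nonzero, and no other factor vanishes.
The branch terms are analytic at this point.
Hence a pole whose order is the multiplicity, 3.

The point is a pole of order 3.


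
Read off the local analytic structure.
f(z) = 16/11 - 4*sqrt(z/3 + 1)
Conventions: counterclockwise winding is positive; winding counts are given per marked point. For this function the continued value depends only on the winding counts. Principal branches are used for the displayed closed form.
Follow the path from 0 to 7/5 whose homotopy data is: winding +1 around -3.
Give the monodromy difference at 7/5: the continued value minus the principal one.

Continued minus principal equals (8/15)*sqrt(330).

The rational part is single-valued and drops out of the difference; each branch term changes only by its own monodromy.
(-4)*sqrt(1 - z/(-3)): winding +1 is odd, the square root flips sign, contributing -2*(-4)*sqrt(1 - (7/5)/(-3)) = -2*(-4)*sqrt(22/15) = (8/15)*sqrt(330).
Summing the contributions at z = 7/5 gives (8/15)*sqrt(330).


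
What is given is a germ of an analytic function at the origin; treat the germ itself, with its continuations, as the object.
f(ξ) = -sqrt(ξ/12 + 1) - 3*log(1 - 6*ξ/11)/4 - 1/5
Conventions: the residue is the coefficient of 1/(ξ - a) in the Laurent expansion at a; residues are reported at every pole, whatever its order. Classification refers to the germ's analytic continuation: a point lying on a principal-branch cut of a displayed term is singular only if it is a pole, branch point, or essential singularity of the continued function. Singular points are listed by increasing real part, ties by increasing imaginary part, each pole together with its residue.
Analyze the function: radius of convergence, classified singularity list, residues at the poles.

Branch term (-3/4)*log(1 - ξ/(11/6)): its argument vanishes at ξ = 11/6, a logarithmic branch point, modulus 11/6.
Branch term (-1)*sqrt(1 - ξ/(-12)): its argument vanishes at ξ = -12, a square-root branch point, modulus 12.
The radius of convergence is the smallest modulus among the singular points: 11/6.
List the singular points by increasing real part (a conjugate pair: the negative imaginary part first).

Radius of convergence at 0: 11/6.
At -12: an algebraic (square-root) branch point.
At 11/6: a logarithmic branch point.


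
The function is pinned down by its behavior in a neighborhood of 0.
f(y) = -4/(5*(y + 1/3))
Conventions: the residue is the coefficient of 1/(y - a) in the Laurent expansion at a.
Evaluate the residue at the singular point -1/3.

The residue is -4/5.

At the order-1 pole -1/3 set g(y) = (y - (-1/3))*f(y) = -4/5.
Simple pole: residue = g(a) at a = -1/3, which is -4/5.


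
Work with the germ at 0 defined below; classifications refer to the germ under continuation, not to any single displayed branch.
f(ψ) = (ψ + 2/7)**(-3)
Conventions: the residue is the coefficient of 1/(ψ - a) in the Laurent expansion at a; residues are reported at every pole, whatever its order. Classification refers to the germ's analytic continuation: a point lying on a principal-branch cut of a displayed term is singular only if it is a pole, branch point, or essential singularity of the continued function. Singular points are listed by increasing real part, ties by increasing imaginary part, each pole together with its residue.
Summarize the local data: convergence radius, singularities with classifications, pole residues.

Denominator factor (ψ + 2/7)^3: pole of order 3 at -2/7, modulus 2/7.
The radius of convergence is the smallest modulus among the singular points: 2/7.
At the order-3 pole -2/7 set g(ψ) = (ψ - (-2/7))^3*f(ψ) = 1.
Order-3 pole: residue = g''(a)/2; g''(-2/7) = 0, so the residue is 0.

Radius of convergence at 0: 2/7.
At -2/7: a pole of order 3; residue 0.


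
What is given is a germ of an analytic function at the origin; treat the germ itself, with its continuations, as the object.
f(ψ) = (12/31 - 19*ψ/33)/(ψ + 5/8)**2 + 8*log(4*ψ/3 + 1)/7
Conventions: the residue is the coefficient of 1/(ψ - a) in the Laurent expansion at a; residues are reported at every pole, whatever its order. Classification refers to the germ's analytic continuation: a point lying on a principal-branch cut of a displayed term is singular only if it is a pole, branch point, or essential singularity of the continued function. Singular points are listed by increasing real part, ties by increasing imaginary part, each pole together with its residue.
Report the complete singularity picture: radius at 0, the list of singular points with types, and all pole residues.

Radius of convergence at 0: 5/8.
At -3/4: a logarithmic branch point.
At -5/8: a pole of order 2; residue -19/33.

Denominator factor (ψ + 5/8)^2: pole of order 2 at -5/8, modulus 5/8.
Branch term (8/7)*log(1 - ψ/(-3/4)): its argument vanishes at ψ = -3/4, a logarithmic branch point, modulus 3/4.
The radius of convergence is the smallest modulus among the singular points: 5/8.
The branch term is analytic at -5/8 and contributes nothing to the residue; only the rational part matters.
At the order-2 pole -5/8 set g(ψ) = (ψ - (-5/8))^2*(rational part) = 12/31 - 19*ψ/33.
Order-2 pole: residue = g'(a); g'(-5/8) = -19/33, so the residue is -19/33.
List the singular points by increasing real part (a conjugate pair: the negative imaginary part first).


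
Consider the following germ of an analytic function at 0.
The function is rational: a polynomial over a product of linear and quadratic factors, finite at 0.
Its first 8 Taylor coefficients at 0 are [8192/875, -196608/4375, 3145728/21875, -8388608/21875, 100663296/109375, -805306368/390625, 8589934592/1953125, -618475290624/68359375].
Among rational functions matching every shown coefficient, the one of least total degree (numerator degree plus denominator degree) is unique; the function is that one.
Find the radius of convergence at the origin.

The radius of convergence is 5/8.

No rational of total degree below 3 reproduces all 8 coefficients; solving the [0/3] Pade equations on them gives f(γ) = 16/(7*(γ + 5/8)**3), whose expansion matches every shown term.
Denominator factor (γ + 5/8)^3: pole of order 3 at -5/8, modulus 5/8.
The radius of convergence is the smallest modulus among the singular points: 5/8.


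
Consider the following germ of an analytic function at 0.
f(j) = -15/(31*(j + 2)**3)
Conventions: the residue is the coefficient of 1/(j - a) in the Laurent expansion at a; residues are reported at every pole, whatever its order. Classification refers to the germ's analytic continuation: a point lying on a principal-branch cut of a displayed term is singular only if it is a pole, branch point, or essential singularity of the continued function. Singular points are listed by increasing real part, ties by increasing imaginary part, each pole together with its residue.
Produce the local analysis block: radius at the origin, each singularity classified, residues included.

Denominator factor (j + 2)^3: pole of order 3 at -2, modulus 2.
The radius of convergence is the smallest modulus among the singular points: 2.
At the order-3 pole -2 set g(j) = (j - (-2))^3*f(j) = -15/31.
Order-3 pole: residue = g''(a)/2; g''(-2) = 0, so the residue is 0.

Radius of convergence at 0: 2.
At -2: a pole of order 3; residue 0.


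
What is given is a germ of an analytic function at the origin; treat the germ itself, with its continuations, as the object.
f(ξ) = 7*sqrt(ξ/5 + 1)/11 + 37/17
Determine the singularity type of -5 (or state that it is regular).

The point is an algebraic (square-root) branch point.

The term (7/11)*sqrt(1 - ξ/(-5)) has argument 1 - -5/(-5) = 0 at -5: a square-root (algebraic, two-sheeted) branch point; the remaining terms are analytic or single-valued there.


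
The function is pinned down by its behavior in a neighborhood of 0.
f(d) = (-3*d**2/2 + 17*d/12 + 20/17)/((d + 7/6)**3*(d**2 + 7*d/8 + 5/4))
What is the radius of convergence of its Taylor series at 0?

Denominator factor (d**2 + 7*d/8 + 5/4): discriminant -271/64, complex-conjugate roots (-7/16) + ((1/16)*sqrt(271))*i and (-7/16) - ((1/16)*sqrt(271))*i; poles of order 1, moduli (1/2)*sqrt(5) and (1/2)*sqrt(5).
Denominator factor (d + 7/6)^3: pole of order 3 at -7/6, modulus 7/6.
The radius of convergence is the smallest modulus among the singular points: (1/2)*sqrt(5).

The radius of convergence is (1/2)*sqrt(5).


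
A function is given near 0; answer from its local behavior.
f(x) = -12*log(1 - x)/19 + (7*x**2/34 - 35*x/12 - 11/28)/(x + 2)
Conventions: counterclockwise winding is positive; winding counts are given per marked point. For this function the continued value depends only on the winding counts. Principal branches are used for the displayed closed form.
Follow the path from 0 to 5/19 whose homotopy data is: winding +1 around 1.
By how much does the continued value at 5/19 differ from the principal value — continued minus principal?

Continued minus principal equals -(24/19)*pi*i.

The rational part is single-valued and drops out of the difference; each branch term changes only by its own monodromy.
(-12/19)*log(1 - x/(1)): each positive loop around 1 adds 2*pi*i to the log, so winding +1 contributes (-12/19)*(1)*2*pi*i = -(24/19)*pi*i.
Summing the contributions at x = 5/19 gives -(24/19)*pi*i.


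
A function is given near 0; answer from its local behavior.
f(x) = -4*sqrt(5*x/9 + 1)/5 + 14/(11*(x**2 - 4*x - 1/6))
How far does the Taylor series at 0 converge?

Denominator factor (x**2 - 4*x - 1/6): discriminant 50/3, real irrational roots 2 + (5/6)*sqrt(6) and 2 - (5/6)*sqrt(6); poles of order 1, moduli 2 + (5/6)*sqrt(6) and -2 + (5/6)*sqrt(6).
Branch term (-4/5)*sqrt(1 - x/(-9/5)): its argument vanishes at x = -9/5, a square-root branch point, modulus 9/5.
The radius of convergence is the smallest modulus among the singular points: -2 + (5/6)*sqrt(6).

The radius of convergence is -2 + (5/6)*sqrt(6).


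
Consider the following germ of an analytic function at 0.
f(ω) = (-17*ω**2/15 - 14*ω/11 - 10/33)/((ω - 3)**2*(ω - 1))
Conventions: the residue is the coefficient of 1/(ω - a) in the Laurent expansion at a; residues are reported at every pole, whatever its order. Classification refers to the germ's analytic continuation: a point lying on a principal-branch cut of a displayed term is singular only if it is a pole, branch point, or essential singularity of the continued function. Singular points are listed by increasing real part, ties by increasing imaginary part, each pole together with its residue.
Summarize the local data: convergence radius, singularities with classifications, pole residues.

Denominator factor (ω - 3)^2: pole of order 2 at 3, modulus 3.
Denominator factor (ω - 1): pole of order 1 at 1, modulus 1.
The radius of convergence is the smallest modulus among the singular points: 1.
At the order-1 pole 1 set g(ω) = (ω - (1))*f(ω) = (-17*ω**2/15 - 14*ω/11 - 10/33)/(ω - 3)**2.
Simple pole: residue = g(a) at a = 1, which is -149/220.
At the order-2 pole 3 set g(ω) = (ω - (3))^2*f(ω) = (-17*ω**2/15 - 14*ω/11 - 10/33)/(ω - 1).
Order-2 pole: residue = g'(a); g'(3) = -301/660, so the residue is -301/660.
List the singular points by increasing real part (a conjugate pair: the negative imaginary part first).

Radius of convergence at 0: 1.
At 1: a pole of order 1; residue -149/220.
At 3: a pole of order 2; residue -301/660.


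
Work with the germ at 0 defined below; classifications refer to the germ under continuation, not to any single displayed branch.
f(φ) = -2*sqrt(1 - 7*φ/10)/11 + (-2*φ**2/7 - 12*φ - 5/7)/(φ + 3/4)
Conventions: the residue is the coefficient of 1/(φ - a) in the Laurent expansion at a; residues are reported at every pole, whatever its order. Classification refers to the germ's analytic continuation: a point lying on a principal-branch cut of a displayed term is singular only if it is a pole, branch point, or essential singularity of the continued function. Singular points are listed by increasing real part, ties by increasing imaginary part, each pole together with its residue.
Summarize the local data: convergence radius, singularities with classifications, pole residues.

Denominator factor (φ + 3/4): pole of order 1 at -3/4, modulus 3/4.
Branch term (-2/11)*sqrt(1 - φ/(10/7)): its argument vanishes at φ = 10/7, a square-root branch point, modulus 10/7.
The radius of convergence is the smallest modulus among the singular points: 3/4.
The branch term is analytic at -3/4 and contributes nothing to the residue; only the rational part matters.
At the order-1 pole -3/4 set g(φ) = (φ - (-3/4))*(rational part) = -2*φ**2/7 - 12*φ - 5/7.
Simple pole: residue = g(a) at a = -3/4, which is 65/8.
List the singular points by increasing real part (a conjugate pair: the negative imaginary part first).

Radius of convergence at 0: 3/4.
At -3/4: a pole of order 1; residue 65/8.
At 10/7: an algebraic (square-root) branch point.


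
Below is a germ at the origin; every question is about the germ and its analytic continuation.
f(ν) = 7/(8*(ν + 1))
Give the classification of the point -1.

The point is a pole of order 1.

The denominator factor ν + 1 vanishes at -1 and appears to the power 1; the numerator there equals 7/8, nonzero, and no other factor vanishes.
Hence a pole whose order is the multiplicity, 1.


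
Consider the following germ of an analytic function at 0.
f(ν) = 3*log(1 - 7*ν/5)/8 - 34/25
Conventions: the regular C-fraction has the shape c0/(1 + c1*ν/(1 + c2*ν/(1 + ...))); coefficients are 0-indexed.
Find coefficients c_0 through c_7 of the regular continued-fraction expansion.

Taylor coefficients (expand at 0): a_0 = -34/25, a_1 = -21/40, a_2 = -147/400, a_3 = -343/1000, a_4 = -7203/20000, a_5 = -50421/125000, a_6 = -117649/250000, a_7 = -352947/625000.
c0 = a_0 = -34/25. Peel one level at a time: if S = 1 + c*ν/S' with S'(0) = 1, then c is the ν-coefficient of S and S' = c*ν/(S - 1).
S_1 = c0/f = 1 + (-105/272)*ν + (-8967/73984)*ν^2 + ...; c1 = -105/272.
S_2 = c1*ν/(S_1 - 1) = 1 + (-427/1360)*ν + (-49/300)*ν^2 + ...; c2 = -427/1360.
S_3 = c2*ν/(S_2 - 1) = 1 + (-476/915)*ν + (-78302/837225)*ν^2 + ...; c3 = -476/915.
S_4 = c3*ν/(S_3 - 1) = 1 + (-329/1830)*ν + (-49/375)*ν^2 + ...; c4 = -329/1830.
S_5 = c4*ν/(S_4 - 1) = 1 + (-854/1175)*ν + (26901/1380625)*ν^2 + ...; c5 = -854/1175.
S_6 = c5*ν/(S_5 - 1) = 1 + (63/2350)*ν + (-63/500)*ν^2 + ...; c6 = 63/2350.
S_7 = c6*ν/(S_6 - 1) = 1 + (47/10)*ν + ...; c7 = 47/10.

The regular C-fraction coefficients are [-34/25, -105/272, -427/1360, -476/915, -329/1830, -854/1175, 63/2350, 47/10].


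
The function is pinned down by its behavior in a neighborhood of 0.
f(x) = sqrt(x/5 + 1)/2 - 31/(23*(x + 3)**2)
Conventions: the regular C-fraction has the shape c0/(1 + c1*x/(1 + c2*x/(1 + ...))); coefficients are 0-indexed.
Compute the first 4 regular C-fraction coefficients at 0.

Taylor coefficients (expand at 0): a_0 = 145/414, a_1 = 1861/12420, a_2 = -13021/248400, a_3 = 501589/22356000.
c0 = a_0 = 145/414. Peel one level at a time: if S = 1 + c*x/S' with S'(0) = 1, then c is the x-coefficient of S and S' = c*x/(S - 1).
S_1 = c0/f = 1 + (-1861/4350)*x + (12590777/37845000)*x^2 + ...; c1 = -1861/4350.
S_2 = c1*x/(S_1 - 1) = 1 + (12590777/16190700)*x + (-340996289/12467955600)*x^2 + ...; c2 = 12590777/16190700.
S_3 = c2*x/(S_2 - 1) = 1 + (9888892381/281177231964)*x + ...; c3 = 9888892381/281177231964.

The regular C-fraction coefficients are [145/414, -1861/4350, 12590777/16190700, 9888892381/281177231964].


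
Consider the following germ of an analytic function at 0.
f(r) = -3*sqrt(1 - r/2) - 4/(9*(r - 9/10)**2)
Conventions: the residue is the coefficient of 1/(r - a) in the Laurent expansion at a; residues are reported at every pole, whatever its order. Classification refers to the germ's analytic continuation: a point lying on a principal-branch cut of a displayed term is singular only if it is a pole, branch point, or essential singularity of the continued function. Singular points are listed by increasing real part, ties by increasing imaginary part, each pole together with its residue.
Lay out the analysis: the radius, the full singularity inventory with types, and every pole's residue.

Denominator factor (r - 9/10)^2: pole of order 2 at 9/10, modulus 9/10.
Branch term (-3)*sqrt(1 - r/(2)): its argument vanishes at r = 2, a square-root branch point, modulus 2.
The radius of convergence is the smallest modulus among the singular points: 9/10.
The branch term is analytic at 9/10 and contributes nothing to the residue; only the rational part matters.
At the order-2 pole 9/10 set g(r) = (r - (9/10))^2*(rational part) = -4/9.
Order-2 pole: residue = g'(a); g'(9/10) = 0, so the residue is 0.
List the singular points by increasing real part (a conjugate pair: the negative imaginary part first).

Radius of convergence at 0: 9/10.
At 9/10: a pole of order 2; residue 0.
At 2: an algebraic (square-root) branch point.


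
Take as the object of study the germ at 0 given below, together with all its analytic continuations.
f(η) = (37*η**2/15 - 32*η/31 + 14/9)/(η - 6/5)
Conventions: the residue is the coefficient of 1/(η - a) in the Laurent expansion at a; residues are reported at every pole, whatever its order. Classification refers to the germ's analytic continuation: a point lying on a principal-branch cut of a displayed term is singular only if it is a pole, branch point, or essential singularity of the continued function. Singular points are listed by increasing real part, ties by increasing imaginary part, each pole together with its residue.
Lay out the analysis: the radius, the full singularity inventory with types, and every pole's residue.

Radius of convergence at 0: 6/5.
At 6/5: a pole of order 1; residue 134926/34875.

Denominator factor (η - 6/5): pole of order 1 at 6/5, modulus 6/5.
The radius of convergence is the smallest modulus among the singular points: 6/5.
At the order-1 pole 6/5 set g(η) = (η - (6/5))*f(η) = 37*η**2/15 - 32*η/31 + 14/9.
Simple pole: residue = g(a) at a = 6/5, which is 134926/34875.


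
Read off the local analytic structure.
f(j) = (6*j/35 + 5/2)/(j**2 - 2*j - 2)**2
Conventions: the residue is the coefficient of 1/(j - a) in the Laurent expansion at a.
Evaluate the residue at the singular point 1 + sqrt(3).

The factor j**2 - 2*j - 2 splits as (j - a)(j - a') with a = 1 + sqrt(3), a' = 1 - sqrt(3). At the order-2 pole a set g(j) = (j - a)^2*f(j) = [6*j/35 + 5/2] / (j - a')^2.
Order-2 pole: residue = g'(a); g'(1 + sqrt(3)) = -(187/2520)*sqrt(3), so the residue is -(187/2520)*sqrt(3).

The residue is -(187/2520)*sqrt(3).


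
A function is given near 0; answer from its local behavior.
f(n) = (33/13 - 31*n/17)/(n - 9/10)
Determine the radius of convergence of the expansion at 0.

Denominator factor (n - 9/10): pole of order 1 at 9/10, modulus 9/10.
The radius of convergence is the smallest modulus among the singular points: 9/10.

The radius of convergence is 9/10.


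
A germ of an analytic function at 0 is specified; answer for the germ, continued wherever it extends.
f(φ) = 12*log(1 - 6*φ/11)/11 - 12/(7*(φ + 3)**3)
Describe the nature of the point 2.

Denominator factors: φ + 3 = 5 at φ = 2 — none vanishes.
Branch term log(1 - φ/(11/6)): argument at 2 is -1/11, nonzero, so 2 is not its branch point (a point on a principal cut is still regular for the continued germ).
So the germ continues analytically to 2.

The point is a regular point.


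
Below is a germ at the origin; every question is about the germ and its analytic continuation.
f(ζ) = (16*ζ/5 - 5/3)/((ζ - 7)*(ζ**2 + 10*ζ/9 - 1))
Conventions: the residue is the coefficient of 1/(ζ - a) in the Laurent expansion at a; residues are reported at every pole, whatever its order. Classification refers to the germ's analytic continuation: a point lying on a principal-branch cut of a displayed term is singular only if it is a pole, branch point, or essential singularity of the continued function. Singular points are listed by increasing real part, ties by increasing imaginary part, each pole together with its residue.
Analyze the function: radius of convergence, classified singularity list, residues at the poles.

Radius of convergence at 0: -5/9 + (1/9)*sqrt(106).
At -5/9 - (1/9)*sqrt(106): a pole of order 1; residue -933/5020 - (2211/133030)*sqrt(106).
At -5/9 + (1/9)*sqrt(106): a pole of order 1; residue -933/5020 + (2211/133030)*sqrt(106).
At 7: a pole of order 1; residue 933/2510.


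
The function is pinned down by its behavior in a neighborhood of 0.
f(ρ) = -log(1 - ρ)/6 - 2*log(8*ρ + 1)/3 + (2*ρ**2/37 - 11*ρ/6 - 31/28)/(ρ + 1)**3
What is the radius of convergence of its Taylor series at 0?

The radius of convergence is 1/8.

Denominator factor (ρ + 1)^3: pole of order 3 at -1, modulus 1.
Branch term (-2/3)*log(1 - ρ/(-1/8)): its argument vanishes at ρ = -1/8, a logarithmic branch point, modulus 1/8.
Branch term (-1/6)*log(1 - ρ/(1)): its argument vanishes at ρ = 1, a logarithmic branch point, modulus 1.
The radius of convergence is the smallest modulus among the singular points: 1/8.
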